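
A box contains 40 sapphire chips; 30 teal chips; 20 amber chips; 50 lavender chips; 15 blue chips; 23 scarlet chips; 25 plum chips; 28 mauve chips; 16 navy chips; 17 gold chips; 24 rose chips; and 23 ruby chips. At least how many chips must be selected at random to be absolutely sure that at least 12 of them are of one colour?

Put each drawn chip into a box by colour. The largest draw with every box below 12 takes min(count, 11) from each colour.
Σ min(cᵢ, 11) = 11 + 11 + 11 + 11 + 11 + 11 + 11 + 11 + 11 + 11 + 11 + 11 = 132.
Draw number 132 + 1 = 133 must push one box to 12.

133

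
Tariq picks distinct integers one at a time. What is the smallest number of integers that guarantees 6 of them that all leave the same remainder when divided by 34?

The 34 residue classes mod 34 are the pigeonholes.
With 170 integers one could put 5 in each residue class and have no class reach 6.
The 171st integer pushes some class to 6, so 34·5 + 1 = 171.

171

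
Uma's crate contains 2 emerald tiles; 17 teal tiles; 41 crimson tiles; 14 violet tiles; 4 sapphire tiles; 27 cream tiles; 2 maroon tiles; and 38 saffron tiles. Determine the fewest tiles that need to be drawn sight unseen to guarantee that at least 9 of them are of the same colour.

An adversary could hand out at most 8 tiles per colour (emerald, sapphire, maroon run out sooner): 2 + 8 + 8 + 8 + 4 + 8 + 2 + 8 = 48 tiles and still no colour has 9.
By pigeonhole, one more tile lands in a colour already at 8, so 49 draws are enough and 48 are not.

49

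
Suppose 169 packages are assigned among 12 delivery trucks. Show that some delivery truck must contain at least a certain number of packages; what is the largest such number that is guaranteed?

15

By the pigeonhole principle, the 12 delivery trucks are the holes and the 169 packages are the pigeons.
If every delivery truck held at most 14 packages, the total would be at most 12 × 14 = 168, which is less than 169.
So some delivery truck holds at least ⌈169/12⌉ = 15 packages.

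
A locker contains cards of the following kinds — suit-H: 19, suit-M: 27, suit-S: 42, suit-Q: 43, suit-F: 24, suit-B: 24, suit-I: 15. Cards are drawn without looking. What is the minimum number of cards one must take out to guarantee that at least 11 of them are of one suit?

By the pigeonhole principle, put each drawn card into a box by suit. The largest draw with every box below 11 takes min(count, 10) from each suit.
Σ min(cᵢ, 10) = 10 + 10 + 10 + 10 + 10 + 10 + 10 = 70.
Draw number 70 + 1 = 71 must push one box to 11.

71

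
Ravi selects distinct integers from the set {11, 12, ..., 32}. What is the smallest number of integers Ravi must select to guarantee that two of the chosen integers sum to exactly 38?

Group the elements by complementary pair {x, 38−x}: {11,27}, {12,26}, {13,25}, …, giving 8 two-element pairs; the single value 19 (it cannot pair with itself since the integers are distinct); and 5 integers whose partner 38−x falls outside [11,32].
Treating each of those 14 groups as a pigeonhole, one can pick one integer per group — 14 integers — with no two summing to 38.
The 15th integer lands in an occupied pair, forcing a sum of 38.

15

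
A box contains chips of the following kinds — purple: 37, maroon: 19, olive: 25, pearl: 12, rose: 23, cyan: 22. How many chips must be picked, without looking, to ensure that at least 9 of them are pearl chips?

135

In the worst case for collecting pearl chips, every non-pearl chip comes out first.
There are 37 + 19 + 25 + 23 + 22 = 126 non-pearl chips altogether.
After those, each further chip must be pearl, so 126 + 9 = 135 draws guarantee 9 pearl chips.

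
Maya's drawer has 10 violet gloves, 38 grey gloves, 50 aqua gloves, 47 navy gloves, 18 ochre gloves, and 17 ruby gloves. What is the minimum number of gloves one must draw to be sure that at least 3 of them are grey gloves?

145

In the worst case for collecting grey gloves, every non-grey glove comes out first.
There are 10 + 50 + 47 + 18 + 17 = 142 non-grey gloves altogether.
After those, each further glove must be grey, so 142 + 3 = 145 draws guarantee 3 grey gloves.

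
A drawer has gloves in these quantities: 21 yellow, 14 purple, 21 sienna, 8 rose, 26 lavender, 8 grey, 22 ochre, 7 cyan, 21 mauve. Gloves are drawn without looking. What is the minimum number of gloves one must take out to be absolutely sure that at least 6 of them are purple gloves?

140

In the worst case for collecting purple gloves, every non-purple glove comes out first.
There are 21 + 21 + 8 + 26 + 8 + 22 + 7 + 21 = 134 non-purple gloves altogether.
After those, each further glove must be purple, so 134 + 6 = 140 draws guarantee 6 purple gloves.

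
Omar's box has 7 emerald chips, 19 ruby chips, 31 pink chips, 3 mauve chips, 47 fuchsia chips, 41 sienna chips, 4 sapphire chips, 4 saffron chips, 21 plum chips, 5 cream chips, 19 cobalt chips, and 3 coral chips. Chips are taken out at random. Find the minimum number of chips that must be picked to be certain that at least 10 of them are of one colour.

By pigeonhole, the 12 colours are the holes; the chips drawn are the pigeons.
To avoid 10 of any one colour, the worst case takes at most 9 of each colour, or every chip of a colour that has fewer than 9.
That gives 7 + 9 + 9 + 3 + 9 + 9 + 4 + 4 + 9 + 5 + 9 + 3 = 80 chips with no colour reaching 10.
The next chip forces some colour to 10, so 80 + 1 = 81.

81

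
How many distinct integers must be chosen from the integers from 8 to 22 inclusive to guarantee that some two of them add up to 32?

A set avoiding the sum 32 can contain at most one of each pair {x, 32−x}, plus the 3 elements whose complement lies outside the range or equal to its own complement.
The integers 8, …, 16 (9 of them) are such a set: any two sum to at least 8+9 = 17 and at most 15+16 = 31 < 32.
Pigeonhole: any 10th integer completes one of the 6 pairs, so 10 choices force a sum of 32.

10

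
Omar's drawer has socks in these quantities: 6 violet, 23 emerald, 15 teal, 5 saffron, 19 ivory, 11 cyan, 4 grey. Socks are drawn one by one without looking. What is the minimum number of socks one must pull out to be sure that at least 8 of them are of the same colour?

The 7 colours are the holes; the socks drawn are the pigeons.
To avoid 8 of any one colour, the worst case takes at most 7 of each colour, or every sock of a colour that has fewer than 7.
That gives 6 + 7 + 7 + 5 + 7 + 7 + 4 = 43 socks with no colour reaching 8.
The next sock forces some colour to 8, so 43 + 1 = 44.

44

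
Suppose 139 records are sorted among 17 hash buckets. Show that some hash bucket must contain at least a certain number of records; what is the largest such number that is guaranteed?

9

By the pigeonhole principle, the 17 hash buckets are the holes and the 139 records are the pigeons.
If every hash bucket held at most 8 records, the total would be at most 17 × 8 = 136, which is less than 139.
So some hash bucket holds at least ⌈139/17⌉ = 9 records.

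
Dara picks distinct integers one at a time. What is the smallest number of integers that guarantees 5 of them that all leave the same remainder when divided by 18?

73

The 18 residue classes mod 18 are the pigeonholes.
With 72 integers one could put 4 in each residue class and have no class reach 5.
The 73rd integer pushes some class to 5, so 18·4 + 1 = 73.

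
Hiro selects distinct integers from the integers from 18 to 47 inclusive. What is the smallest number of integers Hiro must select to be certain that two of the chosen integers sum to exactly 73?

A set avoiding the sum 73 can contain at most one of each pair {x, 73−x}, plus the 8 elements whose complement lies outside the range.
The integers 18, …, 36 (19 of them) are such a set: any two sum to at least 18+19 = 37 and at most 35+36 = 71 < 73.
Any 20th integer completes one of the 11 pairs, so 20 choices force a sum of 73.

20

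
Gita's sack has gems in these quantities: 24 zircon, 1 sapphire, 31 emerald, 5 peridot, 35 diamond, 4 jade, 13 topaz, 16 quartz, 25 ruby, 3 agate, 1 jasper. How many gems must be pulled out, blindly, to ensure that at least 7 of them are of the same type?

51

An adversary could hand out at most 6 gems per type (5 types run out sooner): 6 + 1 + 6 + 5 + 6 + 4 + 6 + 6 + 6 + 3 + 1 = 50 gems and still no type has 7.
By pigeonhole, one more gem lands in a type already at 6, so 51 draws are enough and 50 are not.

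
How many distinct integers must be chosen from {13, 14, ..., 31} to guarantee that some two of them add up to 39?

Two chosen integers sum to 39 exactly when both halves of some pair {x, 39−x} with 13 ≤ x ≤ 39−x ≤ 26 are chosen — 7 such pairs.
The remaining 5 elements (those with no distinct partner in range) can never complete a 39-sum, so the worst case takes all of them and one from each pair: 5 + 7 = 12.
The 13th integer has to be the second member of some pair, so 12 + 1 = 13.

13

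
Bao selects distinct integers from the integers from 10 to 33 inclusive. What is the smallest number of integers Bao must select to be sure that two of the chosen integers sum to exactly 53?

18

A set avoiding the sum 53 can contain at most one of each pair {x, 53−x}, plus the 10 elements whose complement lies outside the range.
The integers 10, …, 26 (17 of them) are such a set: any two sum to at least 10+11 = 21 and at most 25+26 = 51 < 53.
By the pigeonhole principle, any 18th integer completes one of the 7 pairs, so 18 choices force a sum of 53.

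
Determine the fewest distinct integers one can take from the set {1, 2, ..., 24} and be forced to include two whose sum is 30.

16

A set avoiding the sum 30 can contain at most one of each pair {x, 30−x}, plus the 6 elements whose complement lies outside the range or equal to its own complement.
The integers 1, …, 15 (15 of them) are such a set: any two sum to at least 1+2 = 3 and at most 14+15 = 29 < 30.
Any 16th integer completes one of the 9 pairs, so 16 choices force a sum of 30.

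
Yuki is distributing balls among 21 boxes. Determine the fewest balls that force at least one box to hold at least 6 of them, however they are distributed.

With 105 balls one could put exactly 5 in each of the 21 boxes, and no box would reach 6.
Pigeonhole: one more ball must land in a box that already has 5, giving it 6.
So 21 × 5 + 1 = 106 balls are required.

106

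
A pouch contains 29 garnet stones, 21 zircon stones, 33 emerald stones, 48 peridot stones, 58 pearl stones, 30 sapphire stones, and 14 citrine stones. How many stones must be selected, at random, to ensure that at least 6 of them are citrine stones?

225

In the worst case for collecting citrine stones, every non-citrine stone comes out first.
There are 29 + 21 + 33 + 48 + 58 + 30 = 219 non-citrine stones altogether.
After those, each further stone must be citrine, so 219 + 6 = 225 draws guarantee 6 citrine stones.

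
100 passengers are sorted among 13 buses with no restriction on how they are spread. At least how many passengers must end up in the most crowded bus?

8

By the pigeonhole principle, the 13 buses are the holes and the 100 passengers are the pigeons.
If every bus held at most 7 passengers, the total would be at most 13 × 7 = 91, which is less than 100.
So some bus holds at least ⌈100/13⌉ = 8 passengers.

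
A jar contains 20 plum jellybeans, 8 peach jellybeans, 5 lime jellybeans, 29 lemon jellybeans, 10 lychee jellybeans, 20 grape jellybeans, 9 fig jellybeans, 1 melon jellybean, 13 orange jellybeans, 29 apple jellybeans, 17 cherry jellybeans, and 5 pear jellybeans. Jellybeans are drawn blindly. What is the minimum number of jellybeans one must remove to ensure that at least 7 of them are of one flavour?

Put each drawn jellybean into a box by flavour. The largest draw with every box below 7 takes min(count, 6) from each flavour; flavours with fewer than 6 contribute all they have.
Σ min(cᵢ, 6) = 6 + 6 + 5 + 6 + 6 + 6 + 6 + 1 + 6 + 6 + 6 + 5 = 65.
Draw number 65 + 1 = 66 must push one box to 7.

66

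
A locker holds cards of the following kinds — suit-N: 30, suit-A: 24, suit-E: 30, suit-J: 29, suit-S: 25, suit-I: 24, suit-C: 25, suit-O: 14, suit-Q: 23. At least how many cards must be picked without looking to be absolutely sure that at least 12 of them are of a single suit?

The 9 suits are the holes; the cards drawn are the pigeons.
To avoid 12 of any one suit, the worst case takes at most 11 of each suit.
That gives 11 + 11 + 11 + 11 + 11 + 11 + 11 + 11 + 11 = 99 cards with no suit reaching 12.
The next card forces some suit to 12, so 99 + 1 = 100.

100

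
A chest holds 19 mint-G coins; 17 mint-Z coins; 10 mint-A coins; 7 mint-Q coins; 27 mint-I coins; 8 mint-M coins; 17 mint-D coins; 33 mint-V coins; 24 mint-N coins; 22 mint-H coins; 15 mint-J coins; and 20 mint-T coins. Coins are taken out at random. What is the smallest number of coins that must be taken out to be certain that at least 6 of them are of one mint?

61

Pigeonhole: the 12 mints are the holes; the coins drawn are the pigeons.
To avoid 6 of any one mint, the worst case takes at most 5 of each mint.
That gives 5 + 5 + 5 + 5 + 5 + 5 + 5 + 5 + 5 + 5 + 5 + 5 = 60 coins with no mint reaching 6.
The next coin forces some mint to 6, so 60 + 1 = 61.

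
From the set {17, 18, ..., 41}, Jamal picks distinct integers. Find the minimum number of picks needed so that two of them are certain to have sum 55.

15

A set avoiding the sum 55 can contain at most one of each pair {x, 55−x}, plus the 3 elements whose complement lies outside the range.
The integers 28, …, 41 (14 of them) are such a set: any two sum to at least 28+29 = 57 > 55.
Pigeonhole: any 15th integer completes one of the 11 pairs, so 15 choices force a sum of 55.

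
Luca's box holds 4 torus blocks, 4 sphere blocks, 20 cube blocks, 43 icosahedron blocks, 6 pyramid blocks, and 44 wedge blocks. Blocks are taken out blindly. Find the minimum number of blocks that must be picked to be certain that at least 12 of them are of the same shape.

Put each drawn block into a box by shape. The largest draw with every box below 12 takes min(count, 11) from each shape; shapes with fewer than 11 contribute all they have.
Σ min(cᵢ, 11) = 4 + 4 + 11 + 11 + 6 + 11 = 47.
Draw number 47 + 1 = 48 must push one box to 12.

48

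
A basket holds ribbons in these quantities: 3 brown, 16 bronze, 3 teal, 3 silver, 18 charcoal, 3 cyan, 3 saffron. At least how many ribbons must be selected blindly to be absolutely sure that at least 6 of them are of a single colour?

By the pigeonhole principle, the 7 colours are the holes; the ribbons drawn are the pigeons.
To avoid 6 of any one colour, the worst case takes at most 5 of each colour, or every ribbon of a colour that has fewer than 5.
That gives 3 + 5 + 3 + 3 + 5 + 3 + 3 = 25 ribbons with no colour reaching 6.
The next ribbon forces some colour to 6, so 25 + 1 = 26.

26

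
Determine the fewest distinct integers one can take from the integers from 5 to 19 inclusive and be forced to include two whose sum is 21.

Two chosen integers sum to 21 exactly when both halves of some pair {x, 21−x} with 5 ≤ x ≤ 21−x ≤ 16 are chosen — 6 such pairs.
The remaining 3 elements (those with no distinct partner in range) can never complete a 21-sum, so the worst case takes all of them and one from each pair: 3 + 6 = 9.
By the pigeonhole principle, the 10th integer has to be the second member of some pair, so 9 + 1 = 10.

10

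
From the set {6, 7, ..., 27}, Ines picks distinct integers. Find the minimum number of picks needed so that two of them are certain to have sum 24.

17

Group the elements by complementary pair {x, 24−x}: {6,18}, {7,17}, {8,16}, …, giving 6 two-element pairs; the single value 12 (it cannot pair with itself since the integers are distinct); and 9 integers whose partner 24−x falls outside [6,27].
Treating each of those 16 groups as a pigeonhole, one can pick one integer per group — 16 integers — with no two summing to 24.
The 17th integer lands in an occupied pair, forcing a sum of 24.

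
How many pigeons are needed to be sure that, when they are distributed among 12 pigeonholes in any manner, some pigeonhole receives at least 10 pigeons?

With 108 pigeons one could put exactly 9 in each of the 12 pigeonholes, and no pigeonhole would reach 10.
By pigeonhole, one more pigeon must land in a pigeonhole that already has 9, giving it 10.
So 12 × 9 + 1 = 109 pigeons are required.

109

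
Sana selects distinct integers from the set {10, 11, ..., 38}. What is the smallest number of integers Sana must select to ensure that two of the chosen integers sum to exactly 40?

Two chosen integers sum to 40 exactly when both halves of some pair {x, 40−x} with 10 ≤ x ≤ 40−x ≤ 30 are chosen — 10 such pairs.
The remaining 9 elements (those with no distinct partner in range) can never complete a 40-sum, so the worst case takes all of them and one from each pair: 9 + 10 = 19.
The 20th integer has to be the second member of some pair, so 19 + 1 = 20.

20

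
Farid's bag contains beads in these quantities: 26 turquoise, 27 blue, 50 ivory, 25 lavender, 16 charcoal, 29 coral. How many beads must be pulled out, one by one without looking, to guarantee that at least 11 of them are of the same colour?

By pigeonhole, put each drawn bead into a box by colour. The largest draw with every box below 11 takes min(count, 10) from each colour.
Σ min(cᵢ, 10) = 10 + 10 + 10 + 10 + 10 + 10 = 60.
Draw number 60 + 1 = 61 must push one box to 11.

61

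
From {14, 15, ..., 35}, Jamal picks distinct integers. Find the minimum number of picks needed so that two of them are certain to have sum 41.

Group the elements by complementary pair {x, 41−x}: {14,27}, {15,26}, {16,25}, …, giving 7 two-element pairs and 8 integers whose partner 41−x falls outside [14,35].
By the pigeonhole principle, treating each of those 15 groups as a pigeonhole, one can pick one integer per group — 15 integers — with no two summing to 41.
The 16th integer lands in an occupied pair, forcing a sum of 41.

16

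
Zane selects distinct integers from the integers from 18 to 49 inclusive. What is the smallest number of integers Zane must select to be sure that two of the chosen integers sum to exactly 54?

24

A set avoiding the sum 54 can contain at most one of each pair {x, 54−x}, plus the 14 elements whose complement lies outside the range or equal to its own complement.
The integers 27, …, 49 (23 of them) are such a set: any two sum to at least 27+28 = 55 > 54.
Any 24th integer completes one of the 9 pairs, so 24 choices force a sum of 54.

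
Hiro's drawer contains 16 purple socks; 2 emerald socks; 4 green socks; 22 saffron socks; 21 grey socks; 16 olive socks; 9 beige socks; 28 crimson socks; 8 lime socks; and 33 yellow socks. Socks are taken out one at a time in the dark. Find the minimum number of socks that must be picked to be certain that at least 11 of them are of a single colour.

Put each drawn sock into a box by colour. The largest draw with every box below 11 takes min(count, 10) from each colour; colours with fewer than 10 contribute all they have.
Σ min(cᵢ, 10) = 10 + 2 + 4 + 10 + 10 + 10 + 9 + 10 + 8 + 10 = 83.
Draw number 83 + 1 = 84 must push one box to 11.

84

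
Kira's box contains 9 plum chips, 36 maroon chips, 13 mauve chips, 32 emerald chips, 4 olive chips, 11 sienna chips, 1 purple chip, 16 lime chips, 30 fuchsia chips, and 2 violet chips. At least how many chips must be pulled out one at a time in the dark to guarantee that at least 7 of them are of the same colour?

Put each drawn chip into a box by colour. The largest draw with every box below 7 takes min(count, 6) from each colour; colours with fewer than 6 contribute all they have.
Σ min(cᵢ, 6) = 6 + 6 + 6 + 6 + 4 + 6 + 1 + 6 + 6 + 2 = 49.
Draw number 49 + 1 = 50 must push one box to 7.

50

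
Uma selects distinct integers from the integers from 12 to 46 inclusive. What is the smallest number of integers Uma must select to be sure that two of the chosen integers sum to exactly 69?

Group the elements by complementary pair {x, 69−x}: {23,46}, {24,45}, {25,44}, …, giving 12 two-element pairs and 11 integers whose partner 69−x falls outside [12,46].
By pigeonhole, treating each of those 23 groups as a pigeonhole, one can pick one integer per group — 23 integers — with no two summing to 69.
The 24th integer lands in an occupied pair, forcing a sum of 69.

24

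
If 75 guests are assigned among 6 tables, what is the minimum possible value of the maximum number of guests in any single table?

By pigeonhole, the 6 tables are the holes and the 75 guests are the pigeons.
If every table held at most 12 guests, the total would be at most 6 × 12 = 72, which is less than 75.
So some table holds at least ⌈75/6⌉ = 13 guests.

13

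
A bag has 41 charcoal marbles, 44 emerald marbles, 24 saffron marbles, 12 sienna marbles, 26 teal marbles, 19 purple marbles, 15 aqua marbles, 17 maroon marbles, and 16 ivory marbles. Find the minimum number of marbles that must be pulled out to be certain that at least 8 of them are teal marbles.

196

In the worst case for collecting teal marbles, every non-teal marble comes out first.
There are 41 + 44 + 24 + 12 + 19 + 15 + 17 + 16 = 188 non-teal marbles altogether.
After those, each further marble must be teal, so 188 + 8 = 196 draws guarantee 8 teal marbles.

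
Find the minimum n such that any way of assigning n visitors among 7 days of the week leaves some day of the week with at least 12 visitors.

78

With 77 visitors one could put exactly 11 in each of the 7 days of the week, and no day of the week would reach 12.
Pigeonhole: one more visitor must land in a day of the week that already has 11, giving it 12.
So 7 × 11 + 1 = 78 visitors are required.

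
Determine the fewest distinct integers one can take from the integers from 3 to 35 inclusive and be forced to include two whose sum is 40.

Two chosen integers sum to 40 exactly when both halves of some pair {x, 40−x} with 5 ≤ x ≤ 40−x ≤ 35 are chosen — 15 such pairs.
The remaining 3 elements (those with no distinct partner in range) can never complete a 40-sum, so the worst case takes all of them and one from each pair: 3 + 15 = 18.
Pigeonhole: the 19th integer has to be the second member of some pair, so 18 + 1 = 19.

19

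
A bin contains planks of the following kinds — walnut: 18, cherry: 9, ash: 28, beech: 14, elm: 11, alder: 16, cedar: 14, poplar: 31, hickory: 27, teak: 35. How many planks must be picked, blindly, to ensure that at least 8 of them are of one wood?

By the pigeonhole principle, put each drawn plank into a box by wood. The largest draw with every box below 8 takes min(count, 7) from each wood.
Σ min(cᵢ, 7) = 7 + 7 + 7 + 7 + 7 + 7 + 7 + 7 + 7 + 7 = 70.
Draw number 70 + 1 = 71 must push one box to 8.

71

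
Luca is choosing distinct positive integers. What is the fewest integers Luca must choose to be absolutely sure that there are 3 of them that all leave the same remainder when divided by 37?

The 37 residue classes mod 37 are the pigeonholes.
With 74 integers one could put 2 in each residue class and have no class reach 3.
The 75th integer pushes some class to 3, so 37·2 + 1 = 75.

75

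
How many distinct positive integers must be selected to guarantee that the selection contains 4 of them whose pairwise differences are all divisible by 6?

Integers whose pairwise differences are multiples of 6 are exactly those sharing a remainder mod 6. By the pigeonhole principle, the 6 residue classes mod 6 are the pigeonholes.
With 18 integers one could put 3 in each residue class and have no class reach 4.
The 19th integer pushes some class to 4, so 6·3 + 1 = 19.

19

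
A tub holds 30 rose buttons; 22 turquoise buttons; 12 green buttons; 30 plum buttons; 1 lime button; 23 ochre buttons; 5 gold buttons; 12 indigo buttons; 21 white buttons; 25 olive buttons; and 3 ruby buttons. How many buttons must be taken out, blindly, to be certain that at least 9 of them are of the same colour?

74

Pigeonhole: the 11 colours are the holes; the buttons drawn are the pigeons.
To avoid 9 of any one colour, the worst case takes at most 8 of each colour, or every button of a colour that has fewer than 8.
That gives 8 + 8 + 8 + 8 + 1 + 8 + 5 + 8 + 8 + 8 + 3 = 73 buttons with no colour reaching 9.
The next button forces some colour to 9, so 73 + 1 = 74.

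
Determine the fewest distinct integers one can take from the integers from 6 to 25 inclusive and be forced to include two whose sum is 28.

Group the elements by complementary pair {x, 28−x}: {6,22}, {7,21}, {8,20}, …, giving 8 two-element pairs, the single value 14 (it cannot pair with itself since the integers are distinct), and 3 integers whose partner 28−x falls outside [6,25].
Treating each of those 12 groups as a pigeonhole, one can pick one integer per group — 12 integers — with no two summing to 28.
The 13th integer lands in an occupied pair, forcing a sum of 28.

13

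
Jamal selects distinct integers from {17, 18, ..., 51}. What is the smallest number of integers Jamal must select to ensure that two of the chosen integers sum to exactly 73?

Two chosen integers sum to 73 exactly when both halves of some pair {x, 73−x} with 22 ≤ x ≤ 73−x ≤ 51 are chosen — 15 such pairs.
The remaining 5 elements (those with no distinct partner in range) can never complete a 73-sum, so the worst case takes all of them and one from each pair: 5 + 15 = 20.
By pigeonhole, the 21st integer has to be the second member of some pair, so 20 + 1 = 21.

21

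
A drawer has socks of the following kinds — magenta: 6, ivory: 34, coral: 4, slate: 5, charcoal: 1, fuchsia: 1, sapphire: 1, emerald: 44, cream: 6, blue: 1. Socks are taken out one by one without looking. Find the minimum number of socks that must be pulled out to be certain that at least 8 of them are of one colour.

40

An adversary could hand out at most 7 socks per colour (8 colours run out sooner): 6 + 7 + 4 + 5 + 1 + 1 + 1 + 7 + 6 + 1 = 39 socks and still no colour has 8.
Pigeonhole: one more sock lands in a colour already at 7, so 40 draws are enough and 39 are not.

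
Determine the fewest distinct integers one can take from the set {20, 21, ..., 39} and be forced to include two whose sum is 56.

Two chosen integers sum to 56 exactly when both halves of some pair {x, 56−x} with 20 ≤ x ≤ 56−x ≤ 36 are chosen — 8 such pairs.
The remaining 4 elements (those with no distinct partner in range) can never complete a 56-sum, so the worst case takes all of them and one from each pair: 4 + 8 = 12.
By pigeonhole, the 13th integer has to be the second member of some pair, so 12 + 1 = 13.

13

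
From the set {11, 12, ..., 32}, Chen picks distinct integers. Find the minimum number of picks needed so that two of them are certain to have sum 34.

A set avoiding the sum 34 can contain at most one of each pair {x, 34−x}, plus the 10 elements whose complement lies outside the range or equal to its own complement.
The integers 17, …, 32 (16 of them) are such a set: any two sum to at least 17+18 = 35 > 34.
Any 17th integer completes one of the 6 pairs, so 17 choices force a sum of 34.

17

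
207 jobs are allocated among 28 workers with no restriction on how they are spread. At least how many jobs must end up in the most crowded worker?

The 28 workers are the holes and the 207 jobs are the pigeons.
If every worker held at most 7 jobs, the total would be at most 28 × 7 = 196, which is less than 207.
So some worker holds at least ⌈207/28⌉ = 8 jobs.

8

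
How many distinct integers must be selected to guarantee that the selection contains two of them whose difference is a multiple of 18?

Integers whose pairwise differences are multiples of 18 are exactly those sharing a remainder mod 18. The 18 residue classes mod 18 are the pigeonholes.
With 18 integers one could put 1 in each residue class and have no class reach 2.
The 19th integer pushes some class to 2, so 18·1 + 1 = 19.

19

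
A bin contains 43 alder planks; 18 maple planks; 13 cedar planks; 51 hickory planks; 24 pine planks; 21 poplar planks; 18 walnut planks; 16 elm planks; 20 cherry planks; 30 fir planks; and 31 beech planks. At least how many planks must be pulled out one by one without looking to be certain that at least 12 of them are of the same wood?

By the pigeonhole principle, the 11 woods are the holes; the planks drawn are the pigeons.
To avoid 12 of any one wood, the worst case takes at most 11 of each wood.
That gives 11 + 11 + 11 + 11 + 11 + 11 + 11 + 11 + 11 + 11 + 11 = 121 planks with no wood reaching 12.
The next plank forces some wood to 12, so 121 + 1 = 122.

122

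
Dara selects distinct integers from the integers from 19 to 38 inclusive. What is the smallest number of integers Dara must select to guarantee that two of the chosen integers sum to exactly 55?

Two chosen integers sum to 55 exactly when both halves of some pair {x, 55−x} with 19 ≤ x ≤ 55−x ≤ 36 are chosen — 9 such pairs.
The remaining 2 elements (those with no distinct partner in range) can never complete a 55-sum, so the worst case takes all of them and one from each pair: 2 + 9 = 11.
The 12th integer has to be the second member of some pair, so 11 + 1 = 12.

12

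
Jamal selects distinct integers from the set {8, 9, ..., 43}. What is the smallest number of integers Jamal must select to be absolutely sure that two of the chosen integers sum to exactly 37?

A set avoiding the sum 37 can contain at most one of each pair {x, 37−x}, plus the 14 elements whose complement lies outside the range.
The integers 19, …, 43 (25 of them) are such a set: any two sum to at least 19+20 = 39 > 37.
Any 26th integer completes one of the 11 pairs, so 26 choices force a sum of 37.

26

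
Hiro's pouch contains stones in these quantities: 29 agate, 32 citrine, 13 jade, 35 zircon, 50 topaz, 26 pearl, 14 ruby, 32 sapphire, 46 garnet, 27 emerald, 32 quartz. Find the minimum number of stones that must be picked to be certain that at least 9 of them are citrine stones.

In the worst case for collecting citrine stones, every non-citrine stone comes out first.
There are 29 + 13 + 35 + 50 + 26 + 14 + 32 + 46 + 27 + 32 = 304 non-citrine stones altogether.
After those, each further stone must be citrine, so 304 + 9 = 313 draws guarantee 9 citrine stones.

313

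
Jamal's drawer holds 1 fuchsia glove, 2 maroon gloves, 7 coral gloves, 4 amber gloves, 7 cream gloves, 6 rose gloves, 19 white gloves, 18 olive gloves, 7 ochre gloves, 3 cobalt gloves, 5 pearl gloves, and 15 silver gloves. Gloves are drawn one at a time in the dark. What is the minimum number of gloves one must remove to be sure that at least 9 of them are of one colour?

67

The 12 colours are the holes; the gloves drawn are the pigeons.
To avoid 9 of any one colour, the worst case takes at most 8 of each colour, or every glove of a colour that has fewer than 8.
That gives 1 + 2 + 7 + 4 + 7 + 6 + 8 + 8 + 7 + 3 + 5 + 8 = 66 gloves with no colour reaching 9.
The next glove forces some colour to 9, so 66 + 1 = 67.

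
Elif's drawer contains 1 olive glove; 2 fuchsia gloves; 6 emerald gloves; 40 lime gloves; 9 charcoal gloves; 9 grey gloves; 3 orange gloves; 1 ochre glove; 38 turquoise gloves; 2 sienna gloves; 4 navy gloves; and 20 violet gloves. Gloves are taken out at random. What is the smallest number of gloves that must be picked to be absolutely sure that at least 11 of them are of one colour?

An adversary could hand out at most 10 gloves per colour (9 colours run out sooner): 1 + 2 + 6 + 10 + 9 + 9 + 3 + 1 + 10 + 2 + 4 + 10 = 67 gloves and still no colour has 11.
One more glove lands in a colour already at 10, so 68 draws are enough and 67 are not.

68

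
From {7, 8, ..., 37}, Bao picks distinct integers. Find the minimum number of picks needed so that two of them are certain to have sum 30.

24

Two chosen integers sum to 30 exactly when both halves of some pair {x, 30−x} with 7 ≤ x ≤ 30−x ≤ 23 are chosen — 8 such pairs.
The remaining 15 elements (those with no distinct partner in range) can never complete a 30-sum, so the worst case takes all of them and one from each pair: 15 + 8 = 23.
By pigeonhole, the 24th integer has to be the second member of some pair, so 23 + 1 = 24.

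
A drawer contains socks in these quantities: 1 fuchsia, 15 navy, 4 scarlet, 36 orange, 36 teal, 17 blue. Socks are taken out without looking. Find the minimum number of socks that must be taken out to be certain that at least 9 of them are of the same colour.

38

An adversary could hand out at most 8 socks per colour (fuchsia, scarlet run out sooner): 1 + 8 + 4 + 8 + 8 + 8 = 37 socks and still no colour has 9.
One more sock lands in a colour already at 8, so 38 draws are enough and 37 are not.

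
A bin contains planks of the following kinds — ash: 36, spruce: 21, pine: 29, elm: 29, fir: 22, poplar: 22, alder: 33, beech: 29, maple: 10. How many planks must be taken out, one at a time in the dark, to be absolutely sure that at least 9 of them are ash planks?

204

In the worst case for collecting ash planks, every non-ash plank comes out first.
There are 21 + 29 + 29 + 22 + 22 + 33 + 29 + 10 = 195 non-ash planks altogether.
After those, each further plank must be ash, so 195 + 9 = 204 draws guarantee 9 ash planks.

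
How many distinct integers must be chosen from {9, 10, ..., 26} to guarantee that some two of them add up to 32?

12

Two chosen integers sum to 32 exactly when both halves of some pair {x, 32−x} with 9 ≤ x ≤ 32−x ≤ 23 are chosen — 7 such pairs.
The remaining 4 elements (those with no distinct partner in range) can never complete a 32-sum, so the worst case takes all of them and one from each pair: 4 + 7 = 11.
By the pigeonhole principle, the 12th integer has to be the second member of some pair, so 11 + 1 = 12.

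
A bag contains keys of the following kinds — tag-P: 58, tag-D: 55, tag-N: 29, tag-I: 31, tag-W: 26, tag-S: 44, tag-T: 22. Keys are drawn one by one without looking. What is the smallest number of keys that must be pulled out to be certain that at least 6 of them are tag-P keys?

In the worst case for collecting tag-P keys, every non-tag-P key comes out first.
There are 55 + 29 + 31 + 26 + 44 + 22 = 207 non-tag-P keys altogether.
After those, each further key must be tag-P, so 207 + 6 = 213 draws guarantee 6 tag-P keys.

213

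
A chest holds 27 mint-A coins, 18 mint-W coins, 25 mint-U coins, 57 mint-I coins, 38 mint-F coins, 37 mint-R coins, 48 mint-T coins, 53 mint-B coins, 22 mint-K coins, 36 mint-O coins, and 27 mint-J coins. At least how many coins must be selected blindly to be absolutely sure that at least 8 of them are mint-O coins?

In the worst case for collecting mint-O coins, every non-mint-O coin comes out first.
There are 27 + 18 + 25 + 57 + 38 + 37 + 48 + 53 + 22 + 27 = 352 non-mint-O coins altogether.
After those, each further coin must be mint-O, so 352 + 8 = 360 draws guarantee 8 mint-O coins.

360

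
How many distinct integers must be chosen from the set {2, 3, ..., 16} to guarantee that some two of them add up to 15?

10

Group the elements by complementary pair {x, 15−x}: {2,13}, {3,12}, {4,11}, …, giving 6 two-element pairs and 3 integers whose partner 15−x falls outside [2,16].
By pigeonhole, treating each of those 9 groups as a pigeonhole, one can pick one integer per group — 9 integers — with no two summing to 15.
The 10th integer lands in an occupied pair, forcing a sum of 15.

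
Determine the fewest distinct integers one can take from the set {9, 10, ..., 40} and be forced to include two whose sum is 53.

Two chosen integers sum to 53 exactly when both halves of some pair {x, 53−x} with 13 ≤ x ≤ 53−x ≤ 40 are chosen — 14 such pairs.
The remaining 4 elements (those with no distinct partner in range) can never complete a 53-sum, so the worst case takes all of them and one from each pair: 4 + 14 = 18.
By the pigeonhole principle, the 19th integer has to be the second member of some pair, so 18 + 1 = 19.

19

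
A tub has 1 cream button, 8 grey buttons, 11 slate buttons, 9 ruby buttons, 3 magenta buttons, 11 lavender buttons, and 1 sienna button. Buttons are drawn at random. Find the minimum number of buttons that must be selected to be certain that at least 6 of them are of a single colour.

By the pigeonhole principle, the 7 colours are the holes; the buttons drawn are the pigeons.
To avoid 6 of any one colour, the worst case takes at most 5 of each colour, or every button of a colour that has fewer than 5.
That gives 1 + 5 + 5 + 5 + 3 + 5 + 1 = 25 buttons with no colour reaching 6.
The next button forces some colour to 6, so 25 + 1 = 26.

26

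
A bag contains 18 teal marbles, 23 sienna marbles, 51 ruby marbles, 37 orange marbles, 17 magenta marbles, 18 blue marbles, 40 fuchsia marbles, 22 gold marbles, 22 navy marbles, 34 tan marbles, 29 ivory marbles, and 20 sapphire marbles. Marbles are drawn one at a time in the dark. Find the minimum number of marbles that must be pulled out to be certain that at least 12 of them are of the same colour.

Put each drawn marble into a box by colour. The largest draw with every box below 12 takes min(count, 11) from each colour.
Σ min(cᵢ, 11) = 11 + 11 + 11 + 11 + 11 + 11 + 11 + 11 + 11 + 11 + 11 + 11 = 132.
Draw number 132 + 1 = 133 must push one box to 12.

133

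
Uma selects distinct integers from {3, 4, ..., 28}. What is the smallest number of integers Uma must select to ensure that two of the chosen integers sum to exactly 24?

18

A set avoiding the sum 24 can contain at most one of each pair {x, 24−x}, plus the 8 elements whose complement lies outside the range or equal to its own complement.
The integers 12, …, 28 (17 of them) are such a set: any two sum to at least 12+13 = 25 > 24.
By pigeonhole, any 18th integer completes one of the 9 pairs, so 18 choices force a sum of 24.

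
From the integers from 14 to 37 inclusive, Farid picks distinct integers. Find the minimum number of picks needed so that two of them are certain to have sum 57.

Two chosen integers sum to 57 exactly when both halves of some pair {x, 57−x} with 20 ≤ x ≤ 57−x ≤ 37 are chosen — 9 such pairs.
The remaining 6 elements (those with no distinct partner in range) can never complete a 57-sum, so the worst case takes all of them and one from each pair: 6 + 9 = 15.
The 16th integer has to be the second member of some pair, so 15 + 1 = 16.

16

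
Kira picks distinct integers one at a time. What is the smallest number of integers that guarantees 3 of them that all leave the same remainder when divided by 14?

29

Pigeonhole: the 14 residue classes mod 14 are the pigeonholes.
With 28 integers one could put 2 in each residue class and have no class reach 3.
The 29th integer pushes some class to 3, so 14·2 + 1 = 29.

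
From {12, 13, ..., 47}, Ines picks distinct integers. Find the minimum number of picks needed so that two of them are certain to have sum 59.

19

Group the elements by complementary pair {x, 59−x}: {12,47}, {13,46}, {14,45}, …, giving 18 two-element pairs.
Treating each of those 18 groups as a pigeonhole, one can pick one integer per group — 18 integers — with no two summing to 59.
The 19th integer lands in an occupied pair, forcing a sum of 59.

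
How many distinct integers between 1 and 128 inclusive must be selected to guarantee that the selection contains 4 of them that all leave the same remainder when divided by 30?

By the pigeonhole principle, the 30 residue classes mod 30 are the pigeonholes.
With 90 integers one could put 3 in each residue class and have no class reach 4.
The 91st integer pushes some class to 4, so 30·3 + 1 = 91.

91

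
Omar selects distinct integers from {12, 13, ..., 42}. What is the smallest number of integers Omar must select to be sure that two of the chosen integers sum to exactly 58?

19

A set avoiding the sum 58 can contain at most one of each pair {x, 58−x}, plus the 5 elements whose complement lies outside the range or equal to its own complement.
The integers 12, …, 29 (18 of them) are such a set: any two sum to at least 12+13 = 25 and at most 28+29 = 57 < 58.
Any 19th integer completes one of the 13 pairs, so 19 choices force a sum of 58.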